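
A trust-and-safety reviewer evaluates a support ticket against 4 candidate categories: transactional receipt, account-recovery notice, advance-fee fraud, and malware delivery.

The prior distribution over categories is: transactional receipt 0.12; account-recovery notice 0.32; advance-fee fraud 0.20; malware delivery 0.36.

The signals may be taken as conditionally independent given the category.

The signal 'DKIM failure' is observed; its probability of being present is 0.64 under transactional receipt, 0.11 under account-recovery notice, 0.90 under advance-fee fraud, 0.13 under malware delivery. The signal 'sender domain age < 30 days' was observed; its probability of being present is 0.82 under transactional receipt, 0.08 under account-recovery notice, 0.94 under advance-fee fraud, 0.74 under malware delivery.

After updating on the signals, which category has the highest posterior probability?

For each hypothesis, the unnormalized posterior weight is prior × product of the signal likelihoods:
  transactional receipt: 0.12 × 0.64 × 0.82 = 0.062976
  account-recovery notice: 0.32 × 0.11 × 0.08 = 0.002816
  advance-fee fraud: 0.20 × 0.90 × 0.94 = 0.1692
  malware delivery: 0.36 × 0.13 × 0.74 = 0.034632
Normalizing constant Z = 0.062976 + 0.002816 + 0.1692 + 0.034632 = 0.26962.
P(transactional receipt | evidence) ≈ 0.062976 / 0.26962 ≈ 0.234
P(account-recovery notice | evidence) ≈ 0.002816 / 0.26962 ≈ 0.010
P(advance-fee fraud | evidence) ≈ 0.1692 / 0.26962 ≈ 0.628
P(malware delivery | evidence) ≈ 0.034632 / 0.26962 ≈ 0.128
The largest is 0.628, so advance-fee fraud is most probable.

advance-fee fraud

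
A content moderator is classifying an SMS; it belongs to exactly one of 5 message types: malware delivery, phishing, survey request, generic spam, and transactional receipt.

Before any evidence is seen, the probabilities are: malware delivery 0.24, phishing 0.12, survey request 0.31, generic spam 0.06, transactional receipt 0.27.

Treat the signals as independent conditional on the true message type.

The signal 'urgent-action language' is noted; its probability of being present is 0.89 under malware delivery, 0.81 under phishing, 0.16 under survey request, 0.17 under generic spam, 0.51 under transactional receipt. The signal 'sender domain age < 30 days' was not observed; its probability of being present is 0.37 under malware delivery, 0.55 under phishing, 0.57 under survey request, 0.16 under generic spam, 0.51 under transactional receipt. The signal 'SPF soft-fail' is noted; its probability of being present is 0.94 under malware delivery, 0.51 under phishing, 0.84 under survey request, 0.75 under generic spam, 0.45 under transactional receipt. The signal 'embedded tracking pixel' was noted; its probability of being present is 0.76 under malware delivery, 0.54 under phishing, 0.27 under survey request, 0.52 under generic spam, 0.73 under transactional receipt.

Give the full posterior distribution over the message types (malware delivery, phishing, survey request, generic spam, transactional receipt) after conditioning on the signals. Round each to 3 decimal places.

Multiply each prior by the joint likelihood of the signal pattern (using 1 − P(present | H) for each absent signal):
  malware delivery: 0.24 × 0.89 × (1 − 0.37) × 0.94 × 0.76 = 0.096135
  phishing: 0.12 × 0.81 × (1 − 0.55) × 0.51 × 0.54 = 0.012046
  survey request: 0.31 × 0.16 × (1 − 0.57) × 0.84 × 0.27 = 0.0048372
  generic spam: 0.06 × 0.17 × (1 − 0.16) × 0.75 × 0.52 = 0.0033415
  transactional receipt: 0.27 × 0.51 × (1 − 0.51) × 0.45 × 0.73 = 0.022165
Normalizing constant Z = 0.096135 + 0.012046 + 0.0048372 + 0.0033415 + 0.022165 = 0.13852.
P(malware delivery | evidence) = 0.096135 / 0.13852 ≈ 0.694
P(phishing | evidence) = 0.012046 / 0.13852 ≈ 0.087
P(survey request | evidence) = 0.0048372 / 0.13852 ≈ 0.035
P(generic spam | evidence) = 0.0033415 / 0.13852 ≈ 0.024
P(transactional receipt | evidence) = 0.022165 / 0.13852 ≈ 0.160

0.694, 0.087, 0.035, 0.024, 0.160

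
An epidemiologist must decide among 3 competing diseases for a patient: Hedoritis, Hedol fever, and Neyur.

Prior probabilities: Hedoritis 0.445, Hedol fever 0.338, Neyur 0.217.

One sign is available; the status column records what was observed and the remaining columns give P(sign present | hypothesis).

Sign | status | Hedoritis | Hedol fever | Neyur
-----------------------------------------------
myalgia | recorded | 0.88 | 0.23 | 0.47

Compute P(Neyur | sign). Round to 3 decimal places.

0.179

Multiply each prior by the likelihood of the sign:
  Hedoritis: 0.445 × 0.88 = 0.3916
  Hedol fever: 0.338 × 0.23 = 0.07774
  Neyur: 0.217 × 0.47 = 0.10199
Normalizing constant Z = 0.3916 + 0.07774 + 0.10199 = 0.57133.
P(Neyur | evidence) = 0.10199 / 0.57133 ≈ 0.179.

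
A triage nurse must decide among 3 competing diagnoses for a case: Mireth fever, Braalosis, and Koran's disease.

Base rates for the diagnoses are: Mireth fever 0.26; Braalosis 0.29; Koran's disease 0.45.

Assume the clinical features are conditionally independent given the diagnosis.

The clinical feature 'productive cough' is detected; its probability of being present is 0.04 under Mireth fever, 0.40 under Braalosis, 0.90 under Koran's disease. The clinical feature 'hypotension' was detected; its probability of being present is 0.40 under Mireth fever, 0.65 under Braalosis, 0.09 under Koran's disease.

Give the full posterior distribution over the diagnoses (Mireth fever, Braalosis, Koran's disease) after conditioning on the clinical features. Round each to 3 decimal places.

0.036, 0.650, 0.314

For each hypothesis, the unnormalized posterior weight is prior × product of the clinical feature likelihoods:
  Mireth fever: 0.26 × 0.04 × 0.40 = 0.00416
  Braalosis: 0.29 × 0.40 × 0.65 = 0.0754
  Koran's disease: 0.45 × 0.90 × 0.09 = 0.03645
Normalizing constant Z = 0.00416 + 0.0754 + 0.03645 = 0.11601.
P(Mireth fever | evidence) = 0.00416 / 0.11601 ≈ 0.036
P(Braalosis | evidence) = 0.0754 / 0.11601 ≈ 0.650
P(Koran's disease | evidence) = 0.03645 / 0.11601 ≈ 0.314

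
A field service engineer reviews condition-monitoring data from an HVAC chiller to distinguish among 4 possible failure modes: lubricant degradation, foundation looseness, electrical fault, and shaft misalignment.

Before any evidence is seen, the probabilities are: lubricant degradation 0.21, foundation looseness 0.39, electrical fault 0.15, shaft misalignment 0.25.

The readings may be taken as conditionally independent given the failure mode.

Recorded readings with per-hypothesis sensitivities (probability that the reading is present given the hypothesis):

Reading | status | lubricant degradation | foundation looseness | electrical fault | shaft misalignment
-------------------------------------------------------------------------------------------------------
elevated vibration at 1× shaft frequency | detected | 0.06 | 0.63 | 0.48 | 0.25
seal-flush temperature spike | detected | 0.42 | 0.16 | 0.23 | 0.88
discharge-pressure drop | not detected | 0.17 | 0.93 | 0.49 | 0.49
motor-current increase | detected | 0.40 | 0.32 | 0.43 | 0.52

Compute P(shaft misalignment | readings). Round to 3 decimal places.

0.699

Multiply each prior by the joint likelihood of the reading pattern (using 1 − P(present | H) for each absent reading):
  lubricant degradation: 0.21 × 0.06 × 0.42 × (1 − 0.17) × 0.40 = 0.0017569
  foundation looseness: 0.39 × 0.63 × 0.16 × (1 − 0.93) × 0.32 = 0.00088059
  electrical fault: 0.15 × 0.48 × 0.23 × (1 − 0.49) × 0.43 = 0.0036316
  shaft misalignment: 0.25 × 0.25 × 0.88 × (1 − 0.49) × 0.52 = 0.014586
Marginal likelihood of the evidence = 0.020855.
P(shaft misalignment | evidence) = 0.014586 / 0.020855 ≈ 0.699.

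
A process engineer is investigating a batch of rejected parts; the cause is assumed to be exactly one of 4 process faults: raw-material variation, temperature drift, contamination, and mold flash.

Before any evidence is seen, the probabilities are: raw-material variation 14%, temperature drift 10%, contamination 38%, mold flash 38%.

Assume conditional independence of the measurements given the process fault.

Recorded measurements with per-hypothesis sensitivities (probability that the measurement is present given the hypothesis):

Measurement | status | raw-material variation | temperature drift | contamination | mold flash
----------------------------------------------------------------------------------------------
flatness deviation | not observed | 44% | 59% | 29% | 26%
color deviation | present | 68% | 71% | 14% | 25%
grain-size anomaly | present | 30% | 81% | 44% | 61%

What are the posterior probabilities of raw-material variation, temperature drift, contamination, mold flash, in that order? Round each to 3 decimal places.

By Bayes' rule with conditional independence, the unnormalized weight for each hypothesis is prior × ∏ likelihoods (using 1 − P(present | H) for each absent measurement):
  raw-material variation: 0.14 × (1 − 0.44) × 0.68 × 0.30 = 0.015994
  temperature drift: 0.10 × (1 − 0.59) × 0.71 × 0.81 = 0.023579
  contamination: 0.38 × (1 − 0.29) × 0.14 × 0.44 = 0.01662
  mold flash: 0.38 × (1 − 0.26) × 0.25 × 0.61 = 0.042883
Normalizing constant Z = 0.015994 + 0.023579 + 0.01662 + 0.042883 = 0.099075.
P(raw-material variation | evidence) = 0.015994 / 0.099075 ≈ 0.161
P(temperature drift | evidence) = 0.023579 / 0.099075 ≈ 0.238
P(contamination | evidence) = 0.01662 / 0.099075 ≈ 0.168
P(mold flash | evidence) = 0.042883 / 0.099075 ≈ 0.433

0.161, 0.238, 0.168, 0.433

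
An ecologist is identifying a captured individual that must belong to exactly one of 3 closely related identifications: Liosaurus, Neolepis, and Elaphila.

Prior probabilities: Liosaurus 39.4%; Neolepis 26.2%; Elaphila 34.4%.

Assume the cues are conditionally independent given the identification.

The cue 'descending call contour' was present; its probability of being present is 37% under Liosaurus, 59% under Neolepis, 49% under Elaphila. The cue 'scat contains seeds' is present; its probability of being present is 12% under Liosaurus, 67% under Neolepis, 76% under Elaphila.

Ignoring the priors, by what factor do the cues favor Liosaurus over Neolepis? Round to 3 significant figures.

The Bayes factor is the ratio of the joint likelihoods of the cue pattern under the two hypotheses.
  Liosaurus: 0.37 × 0.12 = 0.0444
  Neolepis: 0.59 × 0.67 = 0.3953
Bayes factor = 0.0444 / 0.3953 ≈ 0.112

0.112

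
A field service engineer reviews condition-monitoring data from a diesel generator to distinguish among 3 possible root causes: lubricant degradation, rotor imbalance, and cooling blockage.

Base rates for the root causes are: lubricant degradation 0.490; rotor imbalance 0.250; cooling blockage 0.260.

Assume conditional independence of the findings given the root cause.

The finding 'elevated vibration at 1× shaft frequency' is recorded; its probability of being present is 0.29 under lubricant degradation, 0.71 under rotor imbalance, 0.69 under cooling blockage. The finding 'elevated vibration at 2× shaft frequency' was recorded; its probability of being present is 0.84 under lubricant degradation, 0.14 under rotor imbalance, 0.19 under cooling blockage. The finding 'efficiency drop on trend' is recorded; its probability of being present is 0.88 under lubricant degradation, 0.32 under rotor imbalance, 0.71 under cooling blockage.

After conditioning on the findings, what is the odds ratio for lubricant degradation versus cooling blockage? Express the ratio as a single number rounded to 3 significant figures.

Posterior odds equal prior odds times the likelihood ratio; only the two competing hypotheses matter.
  lubricant degradation: 0.490 × 0.29 × 0.84 × 0.88 = 0.10504
  cooling blockage: 0.260 × 0.69 × 0.19 × 0.71 = 0.024201
Odds(lubricant degradation : cooling blockage) = 0.10504 / 0.024201 ≈ 4.34.

4.34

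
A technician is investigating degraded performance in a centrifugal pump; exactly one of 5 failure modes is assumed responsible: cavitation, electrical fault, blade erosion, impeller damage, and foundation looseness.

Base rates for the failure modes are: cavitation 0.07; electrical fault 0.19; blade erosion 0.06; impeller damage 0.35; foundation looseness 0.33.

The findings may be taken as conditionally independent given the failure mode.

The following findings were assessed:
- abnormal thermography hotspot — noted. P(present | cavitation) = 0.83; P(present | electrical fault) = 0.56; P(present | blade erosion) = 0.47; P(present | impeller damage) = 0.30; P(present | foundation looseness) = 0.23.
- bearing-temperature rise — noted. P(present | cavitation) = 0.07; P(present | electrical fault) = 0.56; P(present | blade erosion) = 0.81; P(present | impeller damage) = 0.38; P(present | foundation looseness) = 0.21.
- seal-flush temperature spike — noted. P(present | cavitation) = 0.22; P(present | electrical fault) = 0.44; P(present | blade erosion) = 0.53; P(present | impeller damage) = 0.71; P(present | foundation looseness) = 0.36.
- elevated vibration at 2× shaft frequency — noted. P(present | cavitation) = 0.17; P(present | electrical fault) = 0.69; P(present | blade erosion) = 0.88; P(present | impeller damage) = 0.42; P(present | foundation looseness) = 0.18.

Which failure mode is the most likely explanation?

For each hypothesis, the unnormalized posterior weight is prior × product of the finding likelihoods:
  cavitation: 0.07 × 0.83 × 0.07 × 0.22 × 0.17 = 0.00015211
  electrical fault: 0.19 × 0.56 × 0.56 × 0.44 × 0.69 = 0.01809
  blade erosion: 0.06 × 0.47 × 0.81 × 0.53 × 0.88 = 0.010654
  impeller damage: 0.35 × 0.30 × 0.38 × 0.71 × 0.42 = 0.011898
  foundation looseness: 0.33 × 0.23 × 0.21 × 0.36 × 0.18 = 0.0010328
The unnormalized weights sum to 0.041826.
P(cavitation | evidence) ≈ 0.00015211 / 0.041826 ≈ 0.004
P(electrical fault | evidence) ≈ 0.01809 / 0.041826 ≈ 0.432
P(blade erosion | evidence) ≈ 0.010654 / 0.041826 ≈ 0.255
P(impeller damage | evidence) ≈ 0.011898 / 0.041826 ≈ 0.284
P(foundation looseness | evidence) ≈ 0.0010328 / 0.041826 ≈ 0.025
The largest is 0.432, so electrical fault is most probable.

electrical fault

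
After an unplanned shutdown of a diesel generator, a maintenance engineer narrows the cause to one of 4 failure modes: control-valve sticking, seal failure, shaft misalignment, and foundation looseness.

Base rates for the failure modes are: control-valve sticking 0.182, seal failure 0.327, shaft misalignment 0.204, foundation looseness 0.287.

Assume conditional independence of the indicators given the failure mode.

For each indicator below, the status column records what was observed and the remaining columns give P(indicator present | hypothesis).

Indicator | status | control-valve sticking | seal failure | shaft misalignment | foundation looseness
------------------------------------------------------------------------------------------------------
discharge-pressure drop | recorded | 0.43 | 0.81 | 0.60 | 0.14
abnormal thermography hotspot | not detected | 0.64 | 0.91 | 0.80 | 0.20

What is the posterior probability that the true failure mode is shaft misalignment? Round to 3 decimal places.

For each hypothesis, the unnormalized posterior weight is prior × product of the indicator likelihoods (using 1 − P(present | H) for each absent indicator):
  control-valve sticking: 0.182 × 0.43 × (1 − 0.64) = 0.028174
  seal failure: 0.327 × 0.81 × (1 − 0.91) = 0.023838
  shaft misalignment: 0.204 × 0.60 × (1 − 0.80) = 0.02448
  foundation looseness: 0.287 × 0.14 × (1 − 0.20) = 0.032144
Marginal likelihood of the evidence = 0.10864.
P(shaft misalignment | evidence) = 0.02448 / 0.10864 ≈ 0.225.

0.225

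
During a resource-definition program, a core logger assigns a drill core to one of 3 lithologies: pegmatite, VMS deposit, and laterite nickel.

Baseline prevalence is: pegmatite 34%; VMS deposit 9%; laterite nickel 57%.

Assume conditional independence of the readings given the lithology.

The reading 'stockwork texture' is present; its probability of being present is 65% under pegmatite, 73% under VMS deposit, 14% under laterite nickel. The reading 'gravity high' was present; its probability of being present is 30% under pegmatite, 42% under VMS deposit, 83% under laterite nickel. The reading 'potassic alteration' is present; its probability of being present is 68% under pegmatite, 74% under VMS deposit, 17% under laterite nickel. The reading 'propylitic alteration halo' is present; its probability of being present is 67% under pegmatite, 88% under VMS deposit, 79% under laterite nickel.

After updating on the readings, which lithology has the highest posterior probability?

pegmatite

For each hypothesis, the unnormalized posterior weight is prior × product of the reading likelihoods:
  pegmatite: 0.34 × 0.65 × 0.30 × 0.68 × 0.67 = 0.030206
  VMS deposit: 0.09 × 0.73 × 0.42 × 0.74 × 0.88 = 0.017969
  laterite nickel: 0.57 × 0.14 × 0.83 × 0.17 × 0.79 = 0.0088952
Marginal likelihood of the evidence = 0.057071.
P(pegmatite | evidence) ≈ 0.030206 / 0.057071 ≈ 0.529
P(VMS deposit | evidence) ≈ 0.017969 / 0.057071 ≈ 0.315
P(laterite nickel | evidence) ≈ 0.0088952 / 0.057071 ≈ 0.156
The largest is 0.529, so pegmatite is most probable.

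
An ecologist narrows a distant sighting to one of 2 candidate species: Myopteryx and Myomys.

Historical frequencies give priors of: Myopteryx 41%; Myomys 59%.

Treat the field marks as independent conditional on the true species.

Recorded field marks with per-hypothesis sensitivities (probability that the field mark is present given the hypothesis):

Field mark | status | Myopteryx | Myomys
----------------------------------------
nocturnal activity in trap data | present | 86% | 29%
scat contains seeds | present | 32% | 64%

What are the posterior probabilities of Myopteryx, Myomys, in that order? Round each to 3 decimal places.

Multiply each prior by the joint likelihood of the field mark pattern:
  Myopteryx: 0.41 × 0.86 × 0.32 = 0.11283
  Myomys: 0.59 × 0.29 × 0.64 = 0.1095
Normalizing constant Z = 0.11283 + 0.1095 = 0.22234.
P(Myopteryx | evidence) = 0.11283 / 0.22234 ≈ 0.507
P(Myomys | evidence) = 0.1095 / 0.22234 ≈ 0.493

0.507, 0.493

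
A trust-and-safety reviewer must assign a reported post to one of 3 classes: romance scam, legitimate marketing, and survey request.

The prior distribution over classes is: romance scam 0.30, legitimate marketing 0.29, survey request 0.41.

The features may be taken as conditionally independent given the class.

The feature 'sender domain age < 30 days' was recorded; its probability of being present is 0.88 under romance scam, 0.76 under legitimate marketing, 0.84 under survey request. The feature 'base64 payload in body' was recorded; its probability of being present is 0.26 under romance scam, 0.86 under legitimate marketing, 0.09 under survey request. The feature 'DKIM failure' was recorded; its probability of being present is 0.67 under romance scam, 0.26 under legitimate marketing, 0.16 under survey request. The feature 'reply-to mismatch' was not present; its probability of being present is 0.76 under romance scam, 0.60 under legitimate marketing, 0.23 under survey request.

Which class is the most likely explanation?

legitimate marketing

For each hypothesis, the unnormalized posterior weight is prior × product of the feature likelihoods (using 1 − P(present | H) for each absent feature):
  romance scam: 0.30 × 0.88 × 0.26 × 0.67 × (1 − 0.76) = 0.011037
  legitimate marketing: 0.29 × 0.76 × 0.86 × 0.26 × (1 − 0.60) = 0.019713
  survey request: 0.41 × 0.84 × 0.09 × 0.16 × (1 − 0.23) = 0.0038187
Normalizing constant Z = 0.011037 + 0.019713 + 0.0038187 = 0.034569.
P(romance scam | evidence) ≈ 0.011037 / 0.034569 ≈ 0.319
P(legitimate marketing | evidence) ≈ 0.019713 / 0.034569 ≈ 0.570
P(survey request | evidence) ≈ 0.0038187 / 0.034569 ≈ 0.110
The largest is 0.570, so legitimate marketing is most probable.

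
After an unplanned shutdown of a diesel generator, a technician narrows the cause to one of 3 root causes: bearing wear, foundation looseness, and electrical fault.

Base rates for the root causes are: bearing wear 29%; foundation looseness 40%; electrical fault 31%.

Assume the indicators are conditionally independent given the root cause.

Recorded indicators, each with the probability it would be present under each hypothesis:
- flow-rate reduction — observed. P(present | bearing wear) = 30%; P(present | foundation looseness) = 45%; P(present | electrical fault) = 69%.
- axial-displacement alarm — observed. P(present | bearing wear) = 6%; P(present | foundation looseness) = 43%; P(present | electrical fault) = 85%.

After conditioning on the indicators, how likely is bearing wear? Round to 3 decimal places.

0.020

Multiply each prior by the joint likelihood of the indicator pattern:
  bearing wear: 0.29 × 0.30 × 0.06 = 0.00522
  foundation looseness: 0.40 × 0.45 × 0.43 = 0.0774
  electrical fault: 0.31 × 0.69 × 0.85 = 0.18181
Normalizing constant Z = 0.00522 + 0.0774 + 0.18181 = 0.26443.
P(bearing wear | evidence) = 0.00522 / 0.26443 ≈ 0.020.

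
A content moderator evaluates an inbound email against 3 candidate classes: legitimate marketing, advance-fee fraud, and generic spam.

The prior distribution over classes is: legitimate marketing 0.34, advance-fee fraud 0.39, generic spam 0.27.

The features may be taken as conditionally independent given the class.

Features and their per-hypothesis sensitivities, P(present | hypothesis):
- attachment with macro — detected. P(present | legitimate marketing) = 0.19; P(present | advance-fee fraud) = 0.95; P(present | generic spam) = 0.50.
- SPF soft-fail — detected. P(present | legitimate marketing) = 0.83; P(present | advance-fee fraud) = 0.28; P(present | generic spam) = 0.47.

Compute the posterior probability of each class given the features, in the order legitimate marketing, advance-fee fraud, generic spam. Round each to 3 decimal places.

0.243, 0.470, 0.287

Multiply each prior by the joint likelihood of the feature pattern:
  legitimate marketing: 0.34 × 0.19 × 0.83 = 0.053618
  advance-fee fraud: 0.39 × 0.95 × 0.28 = 0.10374
  generic spam: 0.27 × 0.50 × 0.47 = 0.06345
Normalizing constant Z = 0.053618 + 0.10374 + 0.06345 = 0.22081.
P(legitimate marketing | evidence) = 0.053618 / 0.22081 ≈ 0.243
P(advance-fee fraud | evidence) = 0.10374 / 0.22081 ≈ 0.470
P(generic spam | evidence) = 0.06345 / 0.22081 ≈ 0.287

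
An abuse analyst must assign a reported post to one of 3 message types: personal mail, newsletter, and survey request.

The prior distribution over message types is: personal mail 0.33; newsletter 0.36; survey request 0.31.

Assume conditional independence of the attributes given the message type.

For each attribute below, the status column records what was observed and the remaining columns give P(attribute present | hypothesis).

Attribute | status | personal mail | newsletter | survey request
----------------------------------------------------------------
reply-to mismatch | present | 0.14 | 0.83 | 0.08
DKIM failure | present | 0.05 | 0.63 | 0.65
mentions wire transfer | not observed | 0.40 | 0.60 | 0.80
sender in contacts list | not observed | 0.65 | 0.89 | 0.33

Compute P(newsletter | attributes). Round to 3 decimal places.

Multiply each prior by the joint likelihood of the attribute pattern (using 1 − P(present | H) for each absent attribute):
  personal mail: 0.33 × 0.14 × 0.05 × (1 − 0.40) × (1 − 0.65) = 0.0004851
  newsletter: 0.36 × 0.83 × 0.63 × (1 − 0.60) × (1 − 0.89) = 0.0082827
  survey request: 0.31 × 0.08 × 0.65 × (1 − 0.80) × (1 − 0.33) = 0.0021601
The unnormalized weights sum to 0.010928.
P(newsletter | evidence) = 0.0082827 / 0.010928 ≈ 0.758.

0.758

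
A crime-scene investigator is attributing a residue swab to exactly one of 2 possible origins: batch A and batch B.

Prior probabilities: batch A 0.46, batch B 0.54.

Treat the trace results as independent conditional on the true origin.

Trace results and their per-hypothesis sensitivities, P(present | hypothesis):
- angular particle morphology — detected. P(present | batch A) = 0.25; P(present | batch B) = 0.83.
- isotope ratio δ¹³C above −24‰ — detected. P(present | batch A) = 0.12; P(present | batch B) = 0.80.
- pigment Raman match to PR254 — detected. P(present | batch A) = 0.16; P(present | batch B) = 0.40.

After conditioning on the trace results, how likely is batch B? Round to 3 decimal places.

By Bayes' rule with conditional independence, the unnormalized weight for each hypothesis is prior × ∏ likelihoods:
  batch A: 0.46 × 0.25 × 0.12 × 0.16 = 0.002208
  batch B: 0.54 × 0.83 × 0.80 × 0.40 = 0.14342
Marginal likelihood of the evidence = 0.14563.
P(batch B | evidence) = 0.14342 / 0.14563 ≈ 0.985.

0.985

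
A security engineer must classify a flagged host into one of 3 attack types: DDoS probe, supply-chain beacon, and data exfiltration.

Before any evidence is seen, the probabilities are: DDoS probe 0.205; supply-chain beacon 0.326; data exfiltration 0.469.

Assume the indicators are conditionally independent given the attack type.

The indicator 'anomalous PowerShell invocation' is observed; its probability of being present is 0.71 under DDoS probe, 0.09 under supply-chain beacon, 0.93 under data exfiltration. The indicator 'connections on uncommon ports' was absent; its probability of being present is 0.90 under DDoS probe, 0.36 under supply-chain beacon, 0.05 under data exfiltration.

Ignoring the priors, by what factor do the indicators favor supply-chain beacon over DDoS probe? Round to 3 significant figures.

The Bayes factor is the ratio of the joint likelihoods of the indicator pattern under the two hypotheses (using 1 − P(present | H) for each absent indicator).
  supply-chain beacon: 0.09 × (1 − 0.36) = 0.0576
  DDoS probe: 0.71 × (1 − 0.90) = 0.071
Bayes factor = 0.0576 / 0.071 ≈ 0.811

0.811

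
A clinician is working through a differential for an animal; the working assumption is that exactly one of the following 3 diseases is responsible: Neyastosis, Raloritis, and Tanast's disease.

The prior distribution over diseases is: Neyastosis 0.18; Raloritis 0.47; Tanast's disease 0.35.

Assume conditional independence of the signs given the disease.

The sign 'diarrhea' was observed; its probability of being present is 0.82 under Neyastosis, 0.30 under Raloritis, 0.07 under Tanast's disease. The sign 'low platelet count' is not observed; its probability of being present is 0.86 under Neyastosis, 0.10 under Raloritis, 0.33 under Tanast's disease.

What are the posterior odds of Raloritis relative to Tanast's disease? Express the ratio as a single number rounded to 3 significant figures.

The normalizing constant cancels in an odds ratio, so compute prior × likelihood for the two hypotheses only (using 1 − P(present | H) for each absent sign):
  Raloritis: 0.47 × 0.30 × (1 − 0.10) = 0.1269
  Tanast's disease: 0.35 × 0.07 × (1 − 0.33) = 0.016415
Odds(Raloritis : Tanast's disease) = 0.1269 / 0.016415 ≈ 7.73.

7.73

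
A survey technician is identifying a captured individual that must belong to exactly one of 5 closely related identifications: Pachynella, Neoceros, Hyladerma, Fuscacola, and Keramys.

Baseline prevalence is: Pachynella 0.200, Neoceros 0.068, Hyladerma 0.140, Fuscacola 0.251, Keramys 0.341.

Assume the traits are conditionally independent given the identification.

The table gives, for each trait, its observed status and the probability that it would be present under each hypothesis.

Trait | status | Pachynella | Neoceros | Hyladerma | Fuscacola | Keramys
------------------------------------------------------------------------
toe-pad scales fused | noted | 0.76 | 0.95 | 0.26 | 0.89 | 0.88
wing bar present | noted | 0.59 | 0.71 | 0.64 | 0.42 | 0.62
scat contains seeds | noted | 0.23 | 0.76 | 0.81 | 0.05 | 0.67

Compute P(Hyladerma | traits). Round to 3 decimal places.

For each hypothesis, the unnormalized posterior weight is prior × product of the trait likelihoods:
  Pachynella: 0.200 × 0.76 × 0.59 × 0.23 = 0.020626
  Neoceros: 0.068 × 0.95 × 0.71 × 0.76 = 0.034858
  Hyladerma: 0.140 × 0.26 × 0.64 × 0.81 = 0.01887
  Fuscacola: 0.251 × 0.89 × 0.42 × 0.05 = 0.0046912
  Keramys: 0.341 × 0.88 × 0.62 × 0.67 = 0.12465
The unnormalized weights sum to 0.2037.
P(Hyladerma | evidence) = 0.01887 / 0.2037 ≈ 0.093.

0.093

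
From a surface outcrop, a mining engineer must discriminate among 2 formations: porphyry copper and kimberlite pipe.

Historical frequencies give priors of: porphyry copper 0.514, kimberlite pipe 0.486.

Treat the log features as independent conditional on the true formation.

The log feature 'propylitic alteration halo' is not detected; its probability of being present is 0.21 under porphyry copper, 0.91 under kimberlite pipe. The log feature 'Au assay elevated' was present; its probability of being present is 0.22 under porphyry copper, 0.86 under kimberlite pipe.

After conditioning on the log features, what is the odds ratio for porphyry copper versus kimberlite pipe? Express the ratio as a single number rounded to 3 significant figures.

The normalizing constant cancels in an odds ratio, so compute prior × likelihood for the two hypotheses only (using 1 − P(present | H) for each absent log feature):
  porphyry copper: 0.514 × (1 − 0.21) × 0.22 = 0.089333
  kimberlite pipe: 0.486 × (1 − 0.91) × 0.86 = 0.037616
Odds(porphyry copper : kimberlite pipe) = 0.089333 / 0.037616 ≈ 2.37.

2.37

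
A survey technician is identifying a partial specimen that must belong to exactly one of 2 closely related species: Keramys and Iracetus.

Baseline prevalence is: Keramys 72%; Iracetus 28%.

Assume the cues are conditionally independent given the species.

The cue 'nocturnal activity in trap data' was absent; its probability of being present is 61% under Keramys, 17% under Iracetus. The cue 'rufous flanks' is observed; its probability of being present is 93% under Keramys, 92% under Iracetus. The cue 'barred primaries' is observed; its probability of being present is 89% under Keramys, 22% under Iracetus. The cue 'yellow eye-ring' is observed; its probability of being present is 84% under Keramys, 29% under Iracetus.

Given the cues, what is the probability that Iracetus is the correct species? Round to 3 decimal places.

For each hypothesis, the unnormalized posterior weight is prior × product of the cue likelihoods (using 1 − P(present | H) for each absent cue):
  Keramys: 0.72 × (1 − 0.61) × 0.93 × 0.89 × 0.84 = 0.19523
  Iracetus: 0.28 × (1 − 0.17) × 0.92 × 0.22 × 0.29 = 0.013641
Normalizing constant Z = 0.19523 + 0.013641 = 0.20887.
P(Iracetus | evidence) = 0.013641 / 0.20887 ≈ 0.065.

0.065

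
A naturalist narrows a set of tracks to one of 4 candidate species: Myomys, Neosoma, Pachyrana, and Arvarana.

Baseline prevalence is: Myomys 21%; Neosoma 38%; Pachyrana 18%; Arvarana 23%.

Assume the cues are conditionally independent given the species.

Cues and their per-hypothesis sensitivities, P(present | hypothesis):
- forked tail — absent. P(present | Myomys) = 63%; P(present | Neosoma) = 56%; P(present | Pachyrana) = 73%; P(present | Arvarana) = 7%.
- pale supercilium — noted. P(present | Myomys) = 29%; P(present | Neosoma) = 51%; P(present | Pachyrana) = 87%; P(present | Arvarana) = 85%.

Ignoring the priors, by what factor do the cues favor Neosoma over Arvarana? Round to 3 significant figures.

0.284

Joint likelihood of the cue pattern under each hypothesis (using 1 − P(present | H) for each absent cue):
  Neosoma: (1 − 0.56) × 0.51 = 0.2244
  Arvarana: (1 − 0.07) × 0.85 = 0.7905
Bayes factor = 0.2244 / 0.7905 ≈ 0.284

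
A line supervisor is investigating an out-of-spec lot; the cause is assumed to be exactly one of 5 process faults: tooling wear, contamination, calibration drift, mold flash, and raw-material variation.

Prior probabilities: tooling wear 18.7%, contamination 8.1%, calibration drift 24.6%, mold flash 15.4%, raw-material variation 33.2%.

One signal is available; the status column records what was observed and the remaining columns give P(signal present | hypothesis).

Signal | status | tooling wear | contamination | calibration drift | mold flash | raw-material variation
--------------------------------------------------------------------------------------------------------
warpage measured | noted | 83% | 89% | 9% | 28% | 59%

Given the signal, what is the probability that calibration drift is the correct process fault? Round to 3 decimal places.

Multiply each prior by the likelihood of the signal:
  tooling wear: 0.187 × 0.83 = 0.15521
  contamination: 0.081 × 0.89 = 0.07209
  calibration drift: 0.246 × 0.09 = 0.02214
  mold flash: 0.154 × 0.28 = 0.04312
  raw-material variation: 0.332 × 0.59 = 0.19588
The unnormalized weights sum to 0.48844.
P(calibration drift | evidence) = 0.02214 / 0.48844 ≈ 0.045.

0.045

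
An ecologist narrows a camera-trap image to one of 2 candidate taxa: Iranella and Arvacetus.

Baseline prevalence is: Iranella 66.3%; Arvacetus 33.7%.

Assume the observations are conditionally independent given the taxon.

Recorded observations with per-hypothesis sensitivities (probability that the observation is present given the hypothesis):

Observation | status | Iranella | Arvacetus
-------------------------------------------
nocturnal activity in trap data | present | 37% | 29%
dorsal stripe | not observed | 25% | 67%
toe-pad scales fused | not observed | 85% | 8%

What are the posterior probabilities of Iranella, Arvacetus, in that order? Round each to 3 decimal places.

Multiply each prior by the joint likelihood of the evidence pattern (using 1 − P(present | H) for each absent observation):
  Iranella: 0.663 × 0.37 × (1 − 0.25) × (1 − 0.85) = 0.027597
  Arvacetus: 0.337 × 0.29 × (1 − 0.67) × (1 − 0.08) = 0.029671
Marginal likelihood of the evidence = 0.057268.
P(Iranella | evidence) = 0.027597 / 0.057268 ≈ 0.482
P(Arvacetus | evidence) = 0.029671 / 0.057268 ≈ 0.518

0.482, 0.518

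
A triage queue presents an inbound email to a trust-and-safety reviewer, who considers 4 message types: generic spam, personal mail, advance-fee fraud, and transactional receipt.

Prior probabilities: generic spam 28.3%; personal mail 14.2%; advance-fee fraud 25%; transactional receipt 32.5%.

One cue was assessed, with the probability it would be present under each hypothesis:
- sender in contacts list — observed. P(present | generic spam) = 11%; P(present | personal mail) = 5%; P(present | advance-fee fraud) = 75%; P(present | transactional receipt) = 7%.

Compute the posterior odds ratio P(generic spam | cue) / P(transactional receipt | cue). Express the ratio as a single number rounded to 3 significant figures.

Posterior odds equal prior odds times the likelihood ratio; only the two competing hypotheses matter.
  generic spam: 0.283 × 0.11 = 0.03113
  transactional receipt: 0.325 × 0.07 = 0.02275
Odds(generic spam : transactional receipt) = 0.03113 / 0.02275 ≈ 1.37.

1.37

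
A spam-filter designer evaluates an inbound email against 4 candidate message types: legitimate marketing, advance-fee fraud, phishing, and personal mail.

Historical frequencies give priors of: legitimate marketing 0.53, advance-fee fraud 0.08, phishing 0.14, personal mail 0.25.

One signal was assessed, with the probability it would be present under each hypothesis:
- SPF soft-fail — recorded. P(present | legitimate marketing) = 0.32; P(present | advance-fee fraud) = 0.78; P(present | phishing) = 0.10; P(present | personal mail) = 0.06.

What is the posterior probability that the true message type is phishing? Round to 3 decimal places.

0.054

For each hypothesis, the unnormalized posterior weight is prior × likelihood:
  legitimate marketing: 0.53 × 0.32 = 0.1696
  advance-fee fraud: 0.08 × 0.78 = 0.0624
  phishing: 0.14 × 0.10 = 0.014
  personal mail: 0.25 × 0.06 = 0.015
The unnormalized weights sum to 0.261.
P(phishing | evidence) = 0.014 / 0.261 ≈ 0.054.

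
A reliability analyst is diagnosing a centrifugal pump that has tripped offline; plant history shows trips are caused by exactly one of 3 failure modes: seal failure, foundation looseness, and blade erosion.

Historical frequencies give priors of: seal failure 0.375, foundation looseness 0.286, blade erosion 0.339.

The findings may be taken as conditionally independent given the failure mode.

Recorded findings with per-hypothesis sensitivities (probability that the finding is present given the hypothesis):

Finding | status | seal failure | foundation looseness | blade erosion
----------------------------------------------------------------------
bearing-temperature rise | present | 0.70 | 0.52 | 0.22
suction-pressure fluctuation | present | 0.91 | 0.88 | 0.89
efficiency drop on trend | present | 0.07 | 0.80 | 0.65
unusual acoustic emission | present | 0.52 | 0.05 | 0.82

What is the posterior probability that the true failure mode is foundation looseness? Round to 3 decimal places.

0.106

By Bayes' rule with conditional independence, the unnormalized weight for each hypothesis is prior × ∏ likelihoods:
  seal failure: 0.375 × 0.70 × 0.91 × 0.07 × 0.52 = 0.0086951
  foundation looseness: 0.286 × 0.52 × 0.88 × 0.80 × 0.05 = 0.0052349
  blade erosion: 0.339 × 0.22 × 0.89 × 0.65 × 0.82 = 0.035379
The unnormalized weights sum to 0.049309.
P(foundation looseness | evidence) = 0.0052349 / 0.049309 ≈ 0.106.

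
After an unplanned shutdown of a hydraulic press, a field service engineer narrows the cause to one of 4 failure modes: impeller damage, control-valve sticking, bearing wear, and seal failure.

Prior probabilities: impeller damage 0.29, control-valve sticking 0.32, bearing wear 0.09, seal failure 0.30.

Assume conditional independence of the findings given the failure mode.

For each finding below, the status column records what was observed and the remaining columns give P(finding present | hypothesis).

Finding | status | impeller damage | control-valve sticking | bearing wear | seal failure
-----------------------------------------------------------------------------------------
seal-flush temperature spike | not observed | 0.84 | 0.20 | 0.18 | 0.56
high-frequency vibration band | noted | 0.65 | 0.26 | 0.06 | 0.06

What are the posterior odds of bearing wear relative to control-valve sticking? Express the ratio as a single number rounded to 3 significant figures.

0.0665

Posterior odds equal prior odds times the likelihood ratio; only the two competing hypotheses matter (using 1 − P(present | H) for each absent finding).
  bearing wear: 0.09 × (1 − 0.18) × 0.06 = 0.004428
  control-valve sticking: 0.32 × (1 − 0.20) × 0.26 = 0.06656
Odds(bearing wear : control-valve sticking) = 0.004428 / 0.06656 ≈ 0.0665.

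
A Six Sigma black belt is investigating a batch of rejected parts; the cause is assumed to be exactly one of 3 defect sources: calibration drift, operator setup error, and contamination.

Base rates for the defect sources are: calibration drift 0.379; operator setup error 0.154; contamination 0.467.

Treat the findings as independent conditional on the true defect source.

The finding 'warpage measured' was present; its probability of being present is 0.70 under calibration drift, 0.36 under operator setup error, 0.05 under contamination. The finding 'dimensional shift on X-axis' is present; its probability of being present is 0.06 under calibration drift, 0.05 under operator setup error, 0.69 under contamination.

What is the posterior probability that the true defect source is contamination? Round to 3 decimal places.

0.463

By Bayes' rule with conditional independence, the unnormalized weight for each hypothesis is prior × ∏ likelihoods:
  calibration drift: 0.379 × 0.70 × 0.06 = 0.015918
  operator setup error: 0.154 × 0.36 × 0.05 = 0.002772
  contamination: 0.467 × 0.05 × 0.69 = 0.016112
Marginal likelihood of the evidence = 0.034801.
P(contamination | evidence) = 0.016112 / 0.034801 ≈ 0.463.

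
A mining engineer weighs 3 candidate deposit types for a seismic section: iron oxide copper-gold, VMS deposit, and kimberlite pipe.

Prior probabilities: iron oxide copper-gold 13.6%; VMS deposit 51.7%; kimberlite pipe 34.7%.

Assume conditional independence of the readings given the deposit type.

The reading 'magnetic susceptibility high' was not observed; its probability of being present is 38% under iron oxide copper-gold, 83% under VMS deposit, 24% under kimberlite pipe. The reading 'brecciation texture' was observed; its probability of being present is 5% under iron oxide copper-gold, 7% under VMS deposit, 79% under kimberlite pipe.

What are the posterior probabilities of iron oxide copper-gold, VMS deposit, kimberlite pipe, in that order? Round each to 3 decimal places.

0.019, 0.028, 0.953

By Bayes' rule with conditional independence, the unnormalized weight for each hypothesis is prior × ∏ likelihoods (using 1 − P(present | H) for each absent reading):
  iron oxide copper-gold: 0.136 × (1 − 0.38) × 0.05 = 0.004216
  VMS deposit: 0.517 × (1 − 0.83) × 0.07 = 0.0061523
  kimberlite pipe: 0.347 × (1 − 0.24) × 0.79 = 0.20834
The unnormalized weights sum to 0.21871.
P(iron oxide copper-gold | evidence) = 0.004216 / 0.21871 ≈ 0.019
P(VMS deposit | evidence) = 0.0061523 / 0.21871 ≈ 0.028
P(kimberlite pipe | evidence) = 0.20834 / 0.21871 ≈ 0.953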